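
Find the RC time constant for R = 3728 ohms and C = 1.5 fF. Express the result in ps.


Step 1: tau = R * C
Step 2: tau = 3728 * 1.5 fF = 3728 * 1.5e-15 F
Step 3: tau = 5.592e-12 s = 5.592 ps

5.592


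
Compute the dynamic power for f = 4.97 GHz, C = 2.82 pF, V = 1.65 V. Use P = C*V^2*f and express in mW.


Step 1: V^2 = 1.65^2 = 2.7225 V^2
Step 2: P = C*V^2*f = 2.82e-12 F * 2.7225 * 4.97e9 Hz
Step 3: P = 3.81569265e-02 W
Step 4: P = 38.157 mW

38.157


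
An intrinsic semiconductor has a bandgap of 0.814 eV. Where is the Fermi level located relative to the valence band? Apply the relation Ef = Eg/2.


Step 1: For an intrinsic semiconductor, the Fermi level sits at midgap.
Step 2: Ef = Eg / 2 = 0.814 / 2 = 0.407 eV

0.407


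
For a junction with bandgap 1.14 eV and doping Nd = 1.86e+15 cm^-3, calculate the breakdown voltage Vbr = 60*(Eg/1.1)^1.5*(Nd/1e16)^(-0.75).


Step 1: Eg/1.1 = 1.14/1.1 = 1.036364
Step 2: (Eg/1.1)^1.5 = 1.036364^1.5 = 1.055039
Step 3: (Nd/1e16)^(-0.75) = (0.186)^(-0.75) = 3.530736
Step 4: Vbr = 60 * 1.055039 * 3.530736 = 223.5 V

223.5


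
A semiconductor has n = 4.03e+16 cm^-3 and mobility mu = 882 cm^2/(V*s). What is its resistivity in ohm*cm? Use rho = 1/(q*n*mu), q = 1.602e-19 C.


Step 1: sigma = q * n * mu = 1.602e-19 * 4.03e+16 * 882 = 5.69424e+00 S/cm
Step 2: rho = 1 / sigma = 1 / 5.69424e+00 = 0.1756 ohm*cm

0.1756


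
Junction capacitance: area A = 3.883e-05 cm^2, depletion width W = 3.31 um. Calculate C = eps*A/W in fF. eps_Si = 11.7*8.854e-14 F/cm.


Step 1: eps_Si = 11.7 * 8.854e-14 = 1.035918e-12 F/cm
Step 2: W in cm = 3.31 * 1e-4 = 3.31e-04 cm
Step 3: C = 1.035918e-12 * 3.883e-05 / 3.31e-04 = 1.215248e-13 F
Step 4: C = 121.52 fF

121.52


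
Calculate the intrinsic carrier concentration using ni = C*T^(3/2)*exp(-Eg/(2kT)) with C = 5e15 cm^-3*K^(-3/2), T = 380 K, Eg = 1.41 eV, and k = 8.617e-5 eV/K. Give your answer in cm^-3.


Step 1: Compute kT = 8.617e-5 * 380 = 0.0327446 eV
Step 2: Exponent = -Eg/(2kT) = -1.41/(2*0.0327446) = -21.53027
Step 3: T^(3/2) = 380^1.5 = 7407.56
Step 4: ni = 5e15 * 7407.56 * exp(-21.53027) = 1.65e+10 cm^-3

1.65e+10


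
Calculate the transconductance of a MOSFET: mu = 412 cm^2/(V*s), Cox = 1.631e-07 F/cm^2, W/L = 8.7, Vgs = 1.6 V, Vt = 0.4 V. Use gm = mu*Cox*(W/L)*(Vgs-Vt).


Step 1: Vov = Vgs - Vt = 1.6 - 0.4 = 1.2 V
Step 2: gm = mu * Cox * (W/L) * Vov
Step 3: gm = 412 * 1.631e-07 * 8.7 * 1.2 = 7.02e-04 S

7.02e-04


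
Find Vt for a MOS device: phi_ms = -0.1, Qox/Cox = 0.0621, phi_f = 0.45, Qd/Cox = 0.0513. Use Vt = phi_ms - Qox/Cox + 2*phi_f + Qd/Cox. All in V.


Step 1: Vt = phi_ms - Qox/Cox + 2*phi_f + Qd/Cox
Step 2: Vt = -0.1 - 0.0621 + 2*0.45 + 0.0513
Step 3: Vt = -0.1 - 0.0621 + 0.9 + 0.0513
Step 4: Vt = 0.7892 V

0.7892


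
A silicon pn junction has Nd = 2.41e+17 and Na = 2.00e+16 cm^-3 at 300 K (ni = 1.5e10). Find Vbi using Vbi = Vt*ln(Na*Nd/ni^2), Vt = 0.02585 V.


Step 1: Compute Na*Nd/ni^2 = 2.00e+16 * 2.41e+17 / (1.5e10)^2 = 2.1422e+13
Step 2: ln(2.1422e+13) = 30.6954
Step 3: Vbi = 0.02585 * 30.6954 = 0.793 V

0.793


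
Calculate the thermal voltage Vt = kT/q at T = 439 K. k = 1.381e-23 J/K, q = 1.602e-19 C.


Step 1: kT = 1.381e-23 * 439 = 6.06259e-21 J
Step 2: Vt = kT/q = 6.06259e-21 / 1.602e-19
Step 3: Vt = 0.03784 V

0.03784


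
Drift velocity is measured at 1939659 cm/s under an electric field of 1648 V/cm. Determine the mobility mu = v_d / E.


Step 1: mu = v_d / E
Step 2: mu = 1939659 / 1648
Step 3: mu = 1176.98 cm^2/(V*s)

1176.98


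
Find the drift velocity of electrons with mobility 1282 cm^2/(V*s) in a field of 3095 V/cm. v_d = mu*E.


Step 1: v_d = mu * E
Step 2: v_d = 1282 * 3095 = 3967790
Step 3: v_d = 3.97e+06 cm/s

3.97e+06


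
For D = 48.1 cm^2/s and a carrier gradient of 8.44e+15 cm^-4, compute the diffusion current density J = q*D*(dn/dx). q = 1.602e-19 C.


Step 1: J = q * D * (dn/dx)
Step 2: J = 1.602e-19 * 48.1 * 8.44e+15
Step 3: J = 6.50e-02 A/cm^2

6.50e-02


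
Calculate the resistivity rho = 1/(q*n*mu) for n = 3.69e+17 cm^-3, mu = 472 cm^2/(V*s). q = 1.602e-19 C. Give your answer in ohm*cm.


Step 1: sigma = q * n * mu = 1.602e-19 * 3.69e+17 * 472 = 2.79017e+01 S/cm
Step 2: rho = 1 / sigma = 1 / 2.79017e+01 = 0.03584 ohm*cm

0.03584


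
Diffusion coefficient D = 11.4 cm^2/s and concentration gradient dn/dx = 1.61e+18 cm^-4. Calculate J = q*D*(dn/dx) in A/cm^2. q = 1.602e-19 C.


Step 1: J = q * D * (dn/dx)
Step 2: J = 1.602e-19 * 11.4 * 1.61e+18
Step 3: J = 2.94e+00 A/cm^2

2.94e+00


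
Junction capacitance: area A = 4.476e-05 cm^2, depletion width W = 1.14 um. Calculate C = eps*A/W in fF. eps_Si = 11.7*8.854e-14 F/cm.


Step 1: eps_Si = 11.7 * 8.854e-14 = 1.035918e-12 F/cm
Step 2: W in cm = 1.14 * 1e-4 = 1.14e-04 cm
Step 3: C = 1.035918e-12 * 4.476e-05 / 1.14e-04 = 4.067341e-13 F
Step 4: C = 406.73 fF

406.73


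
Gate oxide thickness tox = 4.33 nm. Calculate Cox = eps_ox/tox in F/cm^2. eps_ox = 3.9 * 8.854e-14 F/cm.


Step 1: eps_ox = 3.9 * 8.854e-14 = 3.45306e-13 F/cm
Step 2: tox in cm = 4.33 nm * 1e-7 = 4.3300e-07 cm
Step 3: Cox = 3.45306e-13 / 4.3300e-07 = 7.97e-07 F/cm^2

7.97e-07


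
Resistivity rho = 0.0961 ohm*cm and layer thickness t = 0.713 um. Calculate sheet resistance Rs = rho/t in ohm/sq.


Step 1: Convert thickness to cm: t = 0.713 um = 7.1300e-05 cm
Step 2: Rs = rho / t = 0.0961 / 7.1300e-05
Step 3: Rs = 1347.8 ohm/sq

1347.8


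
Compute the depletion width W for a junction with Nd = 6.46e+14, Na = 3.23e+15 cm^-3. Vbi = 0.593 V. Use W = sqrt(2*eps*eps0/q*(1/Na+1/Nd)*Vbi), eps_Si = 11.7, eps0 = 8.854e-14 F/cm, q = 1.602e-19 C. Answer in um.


Step 1: 1/Na + 1/Nd = 1/3.23e+15 + 1/6.46e+14 = 1.85759e-15
Step 2: 2*eps*eps0/q = 2*11.7*8.854e-14/1.602e-19 = 1.293281e+07
Step 3: W^2 = 1.293281e+07 * 1.85759e-15 * 0.593 = 1.42461e-08
Step 4: W = sqrt(1.42461e-08) = 1.194e-04 cm = 1.194 um

1.194


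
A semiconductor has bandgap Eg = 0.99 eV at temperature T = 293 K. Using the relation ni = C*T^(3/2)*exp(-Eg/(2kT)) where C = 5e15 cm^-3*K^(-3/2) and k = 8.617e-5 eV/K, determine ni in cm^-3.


Step 1: Compute kT = 8.617e-5 * 293 = 0.02524781 eV
Step 2: Exponent = -Eg/(2kT) = -0.99/(2*0.02524781) = -19.60566
Step 3: T^(3/2) = 293^1.5 = 5015.35
Step 4: ni = 5e15 * 5015.35 * exp(-19.60566) = 7.67e+10 cm^-3

7.67e+10


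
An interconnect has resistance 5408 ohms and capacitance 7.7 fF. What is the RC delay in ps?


Step 1: tau = R * C
Step 2: tau = 5408 * 7.7 fF = 5408 * 7.7e-15 F
Step 3: tau = 4.16416e-11 s = 41.6416 ps

41.6416


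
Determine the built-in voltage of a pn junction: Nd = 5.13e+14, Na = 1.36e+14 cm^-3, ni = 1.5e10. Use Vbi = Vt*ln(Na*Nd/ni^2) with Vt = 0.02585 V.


Step 1: Compute Na*Nd/ni^2 = 1.36e+14 * 5.13e+14 / (1.5e10)^2 = 3.1008e+08
Step 2: ln(3.1008e+08) = 19.5523
Step 3: Vbi = 0.02585 * 19.5523 = 0.505 V

0.505


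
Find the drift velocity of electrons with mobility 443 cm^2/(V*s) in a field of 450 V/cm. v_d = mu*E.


Step 1: v_d = mu * E
Step 2: v_d = 443 * 450 = 199350
Step 3: v_d = 1.99e+05 cm/s

1.99e+05


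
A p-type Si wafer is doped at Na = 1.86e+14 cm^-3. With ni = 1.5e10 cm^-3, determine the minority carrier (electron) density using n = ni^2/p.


Step 1: Majority hole concentration p ≈ Na = 1.86e+14 cm^-3
Step 2: n = ni^2 / Na = (1.5e10)^2 / 1.86e+14
Step 3: n = 1.21e+06 cm^-3

1.21e+06


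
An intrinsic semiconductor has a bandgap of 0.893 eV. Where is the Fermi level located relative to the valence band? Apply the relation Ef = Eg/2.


Step 1: For an intrinsic semiconductor, the Fermi level sits at midgap.
Step 2: Ef = Eg / 2 = 0.893 / 2 = 0.4465 eV

0.4465


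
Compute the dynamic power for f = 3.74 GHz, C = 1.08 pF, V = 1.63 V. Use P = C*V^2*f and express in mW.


Step 1: V^2 = 1.63^2 = 2.6569 V^2
Step 2: P = C*V^2*f = 1.08e-12 F * 2.6569 * 3.74e9 Hz
Step 3: P = 1.073175048e-02 W
Step 4: P = 10.732 mW

10.732


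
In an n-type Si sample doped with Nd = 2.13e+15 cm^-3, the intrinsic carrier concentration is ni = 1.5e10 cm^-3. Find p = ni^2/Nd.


Step 1: Since Nd >> ni, n ≈ Nd = 2.13e+15 cm^-3
Step 2: p = ni^2 / n = (1.5e10)^2 / 2.13e+15
Step 3: p = 2.25e20 / 2.13e+15 = 1.06e+05 cm^-3

1.06e+05


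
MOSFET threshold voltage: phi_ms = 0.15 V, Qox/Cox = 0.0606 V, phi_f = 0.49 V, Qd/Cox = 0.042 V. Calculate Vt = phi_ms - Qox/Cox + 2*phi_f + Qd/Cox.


Step 1: Vt = phi_ms - Qox/Cox + 2*phi_f + Qd/Cox
Step 2: Vt = 0.15 - 0.0606 + 2*0.49 + 0.042
Step 3: Vt = 0.15 - 0.0606 + 0.98 + 0.042
Step 4: Vt = 1.1114 V

1.1114


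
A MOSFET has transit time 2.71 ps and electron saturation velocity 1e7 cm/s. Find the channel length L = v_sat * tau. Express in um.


Step 1: tau in seconds = 2.71 ps * 1e-12 = 2.7100e-12 s
Step 2: L = v_sat * tau = 1e7 * 2.7100e-12 = 2.7100e-05 cm
Step 3: L in um = 2.7100e-05 * 1e4 = 0.271 um

0.271


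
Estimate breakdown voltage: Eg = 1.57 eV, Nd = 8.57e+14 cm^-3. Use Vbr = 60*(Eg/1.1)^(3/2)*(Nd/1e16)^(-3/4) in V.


Step 1: Eg/1.1 = 1.57/1.1 = 1.427273
Step 2: (Eg/1.1)^1.5 = 1.427273^1.5 = 1.705142
Step 3: (Nd/1e16)^(-0.75) = (0.0857)^(-0.75) = 6.313416
Step 4: Vbr = 60 * 1.705142 * 6.313416 = 645.9 V

645.9


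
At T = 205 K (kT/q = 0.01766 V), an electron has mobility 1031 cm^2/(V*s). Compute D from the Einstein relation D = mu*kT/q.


Step 1: D = mu * (kT/q)
Step 2: D = 1031 * 0.01766
Step 3: D = 18.21 cm^2/s

18.21


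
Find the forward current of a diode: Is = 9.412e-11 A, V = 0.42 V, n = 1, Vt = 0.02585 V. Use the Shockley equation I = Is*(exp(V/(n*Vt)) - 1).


Step 1: V/(n*Vt) = 0.42/(1*0.02585) = 16.2476
Step 2: exp(16.2476) = 1.1383e+07
Step 3: I = 9.412e-11 * (1.1383e+07 - 1) = 1.07e-03 A

1.07e-03


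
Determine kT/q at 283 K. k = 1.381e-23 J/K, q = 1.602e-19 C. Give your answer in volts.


Step 1: kT = 1.381e-23 * 283 = 3.90823e-21 J
Step 2: Vt = kT/q = 3.90823e-21 / 1.602e-19
Step 3: Vt = 0.0244 V

0.0244


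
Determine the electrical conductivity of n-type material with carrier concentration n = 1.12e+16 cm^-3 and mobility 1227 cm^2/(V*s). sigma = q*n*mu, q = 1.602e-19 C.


Step 1: sigma = q * n * mu
Step 2: sigma = 1.602e-19 * 1.12e+16 * 1227
Step 3: sigma = 2.202e+00 S/cm

2.202e+00


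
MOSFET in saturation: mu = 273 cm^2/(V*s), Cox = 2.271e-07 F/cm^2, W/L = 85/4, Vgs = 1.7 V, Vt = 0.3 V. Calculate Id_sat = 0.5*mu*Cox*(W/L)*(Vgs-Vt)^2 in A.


Step 1: Overdrive voltage Vov = Vgs - Vt = 1.7 - 0.3 = 1.4 V
Step 2: W/L = 85/4 = 21.25
Step 3: Id = 0.5 * 273 * 2.271e-07 * 21.25 * 1.4^2
Step 4: Id = 1.29e-03 A

1.29e-03


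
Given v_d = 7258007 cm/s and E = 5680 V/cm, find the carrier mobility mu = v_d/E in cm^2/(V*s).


Step 1: mu = v_d / E
Step 2: mu = 7258007 / 5680
Step 3: mu = 1277.82 cm^2/(V*s)

1277.82


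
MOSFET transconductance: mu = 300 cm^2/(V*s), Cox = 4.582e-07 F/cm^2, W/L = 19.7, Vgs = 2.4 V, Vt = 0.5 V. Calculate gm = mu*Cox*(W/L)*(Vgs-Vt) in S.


Step 1: Vov = Vgs - Vt = 2.4 - 0.5 = 1.9 V
Step 2: gm = mu * Cox * (W/L) * Vov
Step 3: gm = 300 * 4.582e-07 * 19.7 * 1.9 = 5.15e-03 S

5.15e-03


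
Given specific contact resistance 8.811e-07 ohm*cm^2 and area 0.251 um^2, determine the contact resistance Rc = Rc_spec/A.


Step 1: Convert area to cm^2: 0.251 um^2 = 2.5100e-09 cm^2
Step 2: Rc = Rc_spec / A = 8.811e-07 / 2.5100e-09
Step 3: Rc = 3.51e+02 ohms

3.51e+02


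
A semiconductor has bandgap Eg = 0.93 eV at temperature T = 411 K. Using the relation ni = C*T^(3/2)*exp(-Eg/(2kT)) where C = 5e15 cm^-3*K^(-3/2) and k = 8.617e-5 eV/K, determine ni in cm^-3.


Step 1: Compute kT = 8.617e-5 * 411 = 0.03541587 eV
Step 2: Exponent = -Eg/(2kT) = -0.93/(2*0.03541587) = -13.12971
Step 3: T^(3/2) = 411^1.5 = 8332.26
Step 4: ni = 5e15 * 8332.26 * exp(-13.12971) = 8.27e+13 cm^-3

8.27e+13


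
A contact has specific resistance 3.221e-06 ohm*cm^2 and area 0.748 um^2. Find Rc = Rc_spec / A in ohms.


Step 1: Convert area to cm^2: 0.748 um^2 = 7.4800e-09 cm^2
Step 2: Rc = Rc_spec / A = 3.221e-06 / 7.4800e-09
Step 3: Rc = 4.31e+02 ohms

4.31e+02


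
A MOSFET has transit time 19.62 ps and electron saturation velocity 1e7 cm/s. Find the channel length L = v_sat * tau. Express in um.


Step 1: tau in seconds = 19.62 ps * 1e-12 = 1.9620e-11 s
Step 2: L = v_sat * tau = 1e7 * 1.9620e-11 = 1.9620e-04 cm
Step 3: L in um = 1.9620e-04 * 1e4 = 1.962 um

1.962


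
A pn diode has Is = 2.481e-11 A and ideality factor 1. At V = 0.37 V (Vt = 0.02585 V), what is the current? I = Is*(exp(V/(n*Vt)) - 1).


Step 1: V/(n*Vt) = 0.37/(1*0.02585) = 14.3133
Step 2: exp(14.3133) = 1.6451e+06
Step 3: I = 2.481e-11 * (1.6451e+06 - 1) = 4.08e-05 A

4.08e-05


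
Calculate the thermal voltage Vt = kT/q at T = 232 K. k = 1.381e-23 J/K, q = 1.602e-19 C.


Step 1: kT = 1.381e-23 * 232 = 3.20392e-21 J
Step 2: Vt = kT/q = 3.20392e-21 / 1.602e-19
Step 3: Vt = 0.02 V

0.02


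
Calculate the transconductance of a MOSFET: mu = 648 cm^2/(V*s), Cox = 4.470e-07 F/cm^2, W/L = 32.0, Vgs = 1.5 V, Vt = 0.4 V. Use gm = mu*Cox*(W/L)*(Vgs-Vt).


Step 1: Vov = Vgs - Vt = 1.5 - 0.4 = 1.1 V
Step 2: gm = mu * Cox * (W/L) * Vov
Step 3: gm = 648 * 4.470e-07 * 32.0 * 1.1 = 1.02e-02 S

1.02e-02


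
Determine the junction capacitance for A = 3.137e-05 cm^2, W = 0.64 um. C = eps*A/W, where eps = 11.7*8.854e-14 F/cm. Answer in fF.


Step 1: eps_Si = 11.7 * 8.854e-14 = 1.035918e-12 F/cm
Step 2: W in cm = 0.64 * 1e-4 = 6.40e-05 cm
Step 3: C = 1.035918e-12 * 3.137e-05 / 6.40e-05 = 5.077617e-13 F
Step 4: C = 507.76 fF

507.76


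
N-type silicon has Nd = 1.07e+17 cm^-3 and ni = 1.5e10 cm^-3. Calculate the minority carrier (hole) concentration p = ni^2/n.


Step 1: Since Nd >> ni, n ≈ Nd = 1.07e+17 cm^-3
Step 2: p = ni^2 / n = (1.5e10)^2 / 1.07e+17
Step 3: p = 2.25e20 / 1.07e+17 = 2.10e+03 cm^-3

2.10e+03


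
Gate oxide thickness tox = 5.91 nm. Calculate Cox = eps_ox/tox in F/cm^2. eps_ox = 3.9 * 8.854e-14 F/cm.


Step 1: eps_ox = 3.9 * 8.854e-14 = 3.45306e-13 F/cm
Step 2: tox in cm = 5.91 nm * 1e-7 = 5.9100e-07 cm
Step 3: Cox = 3.45306e-13 / 5.9100e-07 = 5.84e-07 F/cm^2

5.84e-07


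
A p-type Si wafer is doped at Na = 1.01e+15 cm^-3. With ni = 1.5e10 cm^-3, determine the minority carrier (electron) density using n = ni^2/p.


Step 1: Majority hole concentration p ≈ Na = 1.01e+15 cm^-3
Step 2: n = ni^2 / Na = (1.5e10)^2 / 1.01e+15
Step 3: n = 2.23e+05 cm^-3

2.23e+05


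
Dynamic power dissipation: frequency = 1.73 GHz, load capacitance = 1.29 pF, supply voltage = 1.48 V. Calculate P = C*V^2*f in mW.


Step 1: V^2 = 1.48^2 = 2.1904 V^2
Step 2: P = C*V^2*f = 1.29e-12 F * 2.1904 * 1.73e9 Hz
Step 3: P = 4.88831568e-03 W
Step 4: P = 4.888 mW

4.888


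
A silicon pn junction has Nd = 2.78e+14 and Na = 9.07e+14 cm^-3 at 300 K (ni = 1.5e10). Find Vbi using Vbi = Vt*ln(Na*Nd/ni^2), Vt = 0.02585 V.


Step 1: Compute Na*Nd/ni^2 = 9.07e+14 * 2.78e+14 / (1.5e10)^2 = 1.1206e+09
Step 2: ln(1.1206e+09) = 20.8371
Step 3: Vbi = 0.02585 * 20.8371 = 0.539 V

0.539


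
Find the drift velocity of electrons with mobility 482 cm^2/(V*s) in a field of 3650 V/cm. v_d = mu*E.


Step 1: v_d = mu * E
Step 2: v_d = 482 * 3650 = 1759300
Step 3: v_d = 1.76e+06 cm/s

1.76e+06


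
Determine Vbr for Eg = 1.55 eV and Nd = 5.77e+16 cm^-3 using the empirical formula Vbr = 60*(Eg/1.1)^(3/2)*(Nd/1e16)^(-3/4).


Step 1: Eg/1.1 = 1.55/1.1 = 1.409091
Step 2: (Eg/1.1)^1.5 = 1.409091^1.5 = 1.672663
Step 3: (Nd/1e16)^(-0.75) = (5.77)^(-0.75) = 0.268608
Step 4: Vbr = 60 * 1.672663 * 0.268608 = 27.0 V

27.0


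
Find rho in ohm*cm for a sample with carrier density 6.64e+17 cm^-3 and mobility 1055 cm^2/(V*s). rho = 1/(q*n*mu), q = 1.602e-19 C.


Step 1: sigma = q * n * mu = 1.602e-19 * 6.64e+17 * 1055 = 1.12223e+02 S/cm
Step 2: rho = 1 / sigma = 1 / 1.12223e+02 = 0.008911 ohm*cm

0.008911


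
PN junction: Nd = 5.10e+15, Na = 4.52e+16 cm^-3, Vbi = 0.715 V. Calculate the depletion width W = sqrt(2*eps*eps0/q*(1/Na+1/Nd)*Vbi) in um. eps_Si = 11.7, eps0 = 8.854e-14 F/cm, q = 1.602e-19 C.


Step 1: 1/Na + 1/Nd = 1/4.52e+16 + 1/5.10e+15 = 2.18202e-16
Step 2: 2*eps*eps0/q = 2*11.7*8.854e-14/1.602e-19 = 1.293281e+07
Step 3: W^2 = 1.293281e+07 * 2.18202e-16 * 0.715 = 2.01770e-09
Step 4: W = sqrt(2.01770e-09) = 4.492e-05 cm = 0.4492 um

0.4492


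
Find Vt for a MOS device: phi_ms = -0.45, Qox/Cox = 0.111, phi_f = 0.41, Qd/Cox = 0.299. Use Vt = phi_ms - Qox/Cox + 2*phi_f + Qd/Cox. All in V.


Step 1: Vt = phi_ms - Qox/Cox + 2*phi_f + Qd/Cox
Step 2: Vt = -0.45 - 0.111 + 2*0.41 + 0.299
Step 3: Vt = -0.45 - 0.111 + 0.82 + 0.299
Step 4: Vt = 0.558 V

0.558


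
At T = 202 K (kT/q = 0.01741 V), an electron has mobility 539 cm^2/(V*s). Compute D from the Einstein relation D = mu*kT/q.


Step 1: D = mu * (kT/q)
Step 2: D = 539 * 0.01741
Step 3: D = 9.38 cm^2/s

9.38


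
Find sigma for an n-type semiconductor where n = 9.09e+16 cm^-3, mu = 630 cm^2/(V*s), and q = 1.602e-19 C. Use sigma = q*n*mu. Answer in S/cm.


Step 1: sigma = q * n * mu
Step 2: sigma = 1.602e-19 * 9.09e+16 * 630
Step 3: sigma = 9.174e+00 S/cm

9.174e+00


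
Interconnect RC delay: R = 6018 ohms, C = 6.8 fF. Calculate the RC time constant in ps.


Step 1: tau = R * C
Step 2: tau = 6018 * 6.8 fF = 6018 * 6.8e-15 F
Step 3: tau = 4.09224e-11 s = 40.9224 ps

40.9224


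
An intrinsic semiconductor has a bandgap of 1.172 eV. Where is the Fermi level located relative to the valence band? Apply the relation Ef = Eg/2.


Step 1: For an intrinsic semiconductor, the Fermi level sits at midgap.
Step 2: Ef = Eg / 2 = 1.172 / 2 = 0.586 eV

0.586


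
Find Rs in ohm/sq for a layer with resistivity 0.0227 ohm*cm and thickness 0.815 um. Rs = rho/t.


Step 1: Convert thickness to cm: t = 0.815 um = 8.1500e-05 cm
Step 2: Rs = rho / t = 0.0227 / 8.1500e-05
Step 3: Rs = 278.5 ohm/sq

278.5


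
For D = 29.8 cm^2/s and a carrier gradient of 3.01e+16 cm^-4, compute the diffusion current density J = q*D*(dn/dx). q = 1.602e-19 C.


Step 1: J = q * D * (dn/dx)
Step 2: J = 1.602e-19 * 29.8 * 3.01e+16
Step 3: J = 1.44e-01 A/cm^2

1.44e-01


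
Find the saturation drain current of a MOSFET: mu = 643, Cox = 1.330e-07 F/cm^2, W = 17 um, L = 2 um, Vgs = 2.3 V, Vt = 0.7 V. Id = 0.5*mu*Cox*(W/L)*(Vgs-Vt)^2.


Step 1: Overdrive voltage Vov = Vgs - Vt = 2.3 - 0.7 = 1.6 V
Step 2: W/L = 17/2 = 8.5
Step 3: Id = 0.5 * 643 * 1.330e-07 * 8.5 * 1.6^2
Step 4: Id = 9.30e-04 A

9.30e-04


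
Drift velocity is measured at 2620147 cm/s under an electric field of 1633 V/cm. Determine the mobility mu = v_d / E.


Step 1: mu = v_d / E
Step 2: mu = 2620147 / 1633
Step 3: mu = 1604.5 cm^2/(V*s)

1604.5


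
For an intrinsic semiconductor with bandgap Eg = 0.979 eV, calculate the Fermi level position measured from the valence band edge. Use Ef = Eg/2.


Step 1: For an intrinsic semiconductor, the Fermi level sits at midgap.
Step 2: Ef = Eg / 2 = 0.979 / 2 = 0.4895 eV

0.4895


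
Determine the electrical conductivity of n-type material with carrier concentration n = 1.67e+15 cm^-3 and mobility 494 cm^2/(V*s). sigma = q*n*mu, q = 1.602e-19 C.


Step 1: sigma = q * n * mu
Step 2: sigma = 1.602e-19 * 1.67e+15 * 494
Step 3: sigma = 1.322e-01 S/cm

1.322e-01


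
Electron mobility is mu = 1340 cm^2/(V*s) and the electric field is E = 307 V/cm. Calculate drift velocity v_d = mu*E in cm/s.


Step 1: v_d = mu * E
Step 2: v_d = 1340 * 307 = 411380
Step 3: v_d = 4.11e+05 cm/s

4.11e+05


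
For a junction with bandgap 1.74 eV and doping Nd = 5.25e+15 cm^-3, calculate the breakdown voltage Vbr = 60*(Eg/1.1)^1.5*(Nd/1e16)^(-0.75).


Step 1: Eg/1.1 = 1.74/1.1 = 1.581818
Step 2: (Eg/1.1)^1.5 = 1.581818^1.5 = 1.989458
Step 3: (Nd/1e16)^(-0.75) = (0.525)^(-0.75) = 1.621364
Step 4: Vbr = 60 * 1.989458 * 1.621364 = 193.5 V

193.5


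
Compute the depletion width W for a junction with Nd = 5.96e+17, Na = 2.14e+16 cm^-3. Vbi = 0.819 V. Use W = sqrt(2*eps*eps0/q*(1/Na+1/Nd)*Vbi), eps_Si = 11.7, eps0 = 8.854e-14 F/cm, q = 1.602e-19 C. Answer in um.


Step 1: 1/Na + 1/Nd = 1/2.14e+16 + 1/5.96e+17 = 4.84068e-17
Step 2: 2*eps*eps0/q = 2*11.7*8.854e-14/1.602e-19 = 1.293281e+07
Step 3: W^2 = 1.293281e+07 * 4.84068e-17 * 0.819 = 5.12723e-10
Step 4: W = sqrt(5.12723e-10) = 2.264e-05 cm = 0.2264 um

0.2264


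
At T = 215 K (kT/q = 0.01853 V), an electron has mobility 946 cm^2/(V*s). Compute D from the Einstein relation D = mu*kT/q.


Step 1: D = mu * (kT/q)
Step 2: D = 946 * 0.01853
Step 3: D = 17.53 cm^2/s

17.53


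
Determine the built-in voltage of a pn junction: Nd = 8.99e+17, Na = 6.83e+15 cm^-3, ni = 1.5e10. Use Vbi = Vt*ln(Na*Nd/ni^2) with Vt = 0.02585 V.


Step 1: Compute Na*Nd/ni^2 = 6.83e+15 * 8.99e+17 / (1.5e10)^2 = 2.7290e+13
Step 2: ln(2.7290e+13) = 30.9375
Step 3: Vbi = 0.02585 * 30.9375 = 0.8 V

0.8


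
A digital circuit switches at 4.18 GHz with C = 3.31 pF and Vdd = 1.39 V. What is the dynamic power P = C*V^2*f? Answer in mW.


Step 1: V^2 = 1.39^2 = 1.9321 V^2
Step 2: P = C*V^2*f = 3.31e-12 F * 1.9321 * 4.18e9 Hz
Step 3: P = 2.673214918e-02 W
Step 4: P = 26.732 mW

26.732


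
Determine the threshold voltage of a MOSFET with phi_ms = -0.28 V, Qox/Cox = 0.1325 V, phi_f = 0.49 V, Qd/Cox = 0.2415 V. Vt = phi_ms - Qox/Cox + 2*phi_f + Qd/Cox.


Step 1: Vt = phi_ms - Qox/Cox + 2*phi_f + Qd/Cox
Step 2: Vt = -0.28 - 0.1325 + 2*0.49 + 0.2415
Step 3: Vt = -0.28 - 0.1325 + 0.98 + 0.2415
Step 4: Vt = 0.809 V

0.809


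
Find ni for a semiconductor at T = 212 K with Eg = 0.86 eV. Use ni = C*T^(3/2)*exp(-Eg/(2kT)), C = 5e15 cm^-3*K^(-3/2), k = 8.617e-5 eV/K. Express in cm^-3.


Step 1: Compute kT = 8.617e-5 * 212 = 0.01826804 eV
Step 2: Exponent = -Eg/(2kT) = -0.86/(2*0.01826804) = -23.53838
Step 3: T^(3/2) = 212^1.5 = 3086.77
Step 4: ni = 5e15 * 3086.77 * exp(-23.53838) = 9.24e+08 cm^-3

9.24e+08


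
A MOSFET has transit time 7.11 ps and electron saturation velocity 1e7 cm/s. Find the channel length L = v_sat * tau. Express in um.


Step 1: tau in seconds = 7.11 ps * 1e-12 = 7.1100e-12 s
Step 2: L = v_sat * tau = 1e7 * 7.1100e-12 = 7.1100e-05 cm
Step 3: L in um = 7.1100e-05 * 1e4 = 0.711 um

0.711


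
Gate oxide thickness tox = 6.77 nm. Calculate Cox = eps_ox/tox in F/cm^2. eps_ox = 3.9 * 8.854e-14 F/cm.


Step 1: eps_ox = 3.9 * 8.854e-14 = 3.45306e-13 F/cm
Step 2: tox in cm = 6.77 nm * 1e-7 = 6.7700e-07 cm
Step 3: Cox = 3.45306e-13 / 6.7700e-07 = 5.10e-07 F/cm^2

5.10e-07


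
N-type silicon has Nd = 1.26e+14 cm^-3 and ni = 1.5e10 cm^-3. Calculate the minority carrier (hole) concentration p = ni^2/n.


Step 1: Since Nd >> ni, n ≈ Nd = 1.26e+14 cm^-3
Step 2: p = ni^2 / n = (1.5e10)^2 / 1.26e+14
Step 3: p = 2.25e20 / 1.26e+14 = 1.79e+06 cm^-3

1.79e+06


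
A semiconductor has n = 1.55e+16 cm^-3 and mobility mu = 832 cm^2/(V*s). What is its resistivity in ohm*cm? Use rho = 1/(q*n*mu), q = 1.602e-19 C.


Step 1: sigma = q * n * mu = 1.602e-19 * 1.55e+16 * 832 = 2.06594e+00 S/cm
Step 2: rho = 1 / sigma = 1 / 2.06594e+00 = 0.484 ohm*cm

0.484


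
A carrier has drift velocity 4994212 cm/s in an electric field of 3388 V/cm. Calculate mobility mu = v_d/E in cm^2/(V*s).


Step 1: mu = v_d / E
Step 2: mu = 4994212 / 3388
Step 3: mu = 1474.09 cm^2/(V*s)

1474.09


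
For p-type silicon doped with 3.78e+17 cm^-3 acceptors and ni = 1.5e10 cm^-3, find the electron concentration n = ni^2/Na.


Step 1: Majority hole concentration p ≈ Na = 3.78e+17 cm^-3
Step 2: n = ni^2 / Na = (1.5e10)^2 / 3.78e+17
Step 3: n = 5.95e+02 cm^-3

5.95e+02


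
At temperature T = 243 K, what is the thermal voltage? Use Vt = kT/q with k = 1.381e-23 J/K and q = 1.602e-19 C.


Step 1: kT = 1.381e-23 * 243 = 3.35583e-21 J
Step 2: Vt = kT/q = 3.35583e-21 / 1.602e-19
Step 3: Vt = 0.02095 V

0.02095


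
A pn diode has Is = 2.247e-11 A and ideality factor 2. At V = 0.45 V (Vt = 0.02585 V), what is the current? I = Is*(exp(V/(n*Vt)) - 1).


Step 1: V/(n*Vt) = 0.45/(2*0.02585) = 8.7041
Step 2: exp(8.7041) = 6.0276e+03
Step 3: I = 2.247e-11 * (6.0276e+03 - 1) = 1.35e-07 A

1.35e-07


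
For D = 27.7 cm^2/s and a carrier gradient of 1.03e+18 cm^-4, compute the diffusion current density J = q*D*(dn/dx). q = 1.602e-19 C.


Step 1: J = q * D * (dn/dx)
Step 2: J = 1.602e-19 * 27.7 * 1.03e+18
Step 3: J = 4.57e+00 A/cm^2

4.57e+00


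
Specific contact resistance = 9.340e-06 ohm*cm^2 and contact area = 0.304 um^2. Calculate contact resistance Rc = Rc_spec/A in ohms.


Step 1: Convert area to cm^2: 0.304 um^2 = 3.0400e-09 cm^2
Step 2: Rc = Rc_spec / A = 9.340e-06 / 3.0400e-09
Step 3: Rc = 3.07e+03 ohms

3.07e+03


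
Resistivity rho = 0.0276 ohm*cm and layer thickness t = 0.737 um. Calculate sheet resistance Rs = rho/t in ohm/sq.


Step 1: Convert thickness to cm: t = 0.737 um = 7.3700e-05 cm
Step 2: Rs = rho / t = 0.0276 / 7.3700e-05
Step 3: Rs = 374.5 ohm/sq

374.5


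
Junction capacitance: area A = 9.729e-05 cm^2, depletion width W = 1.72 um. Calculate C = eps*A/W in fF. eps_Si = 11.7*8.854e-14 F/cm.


Step 1: eps_Si = 11.7 * 8.854e-14 = 1.035918e-12 F/cm
Step 2: W in cm = 1.72 * 1e-4 = 1.72e-04 cm
Step 3: C = 1.035918e-12 * 9.729e-05 / 1.72e-04 = 5.859562e-13 F
Step 4: C = 585.96 fF

585.96


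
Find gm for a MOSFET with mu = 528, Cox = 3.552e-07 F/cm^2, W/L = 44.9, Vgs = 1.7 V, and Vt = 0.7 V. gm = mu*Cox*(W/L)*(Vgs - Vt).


Step 1: Vov = Vgs - Vt = 1.7 - 0.7 = 1.0 V
Step 2: gm = mu * Cox * (W/L) * Vov
Step 3: gm = 528 * 3.552e-07 * 44.9 * 1.0 = 8.42e-03 S

8.42e-03


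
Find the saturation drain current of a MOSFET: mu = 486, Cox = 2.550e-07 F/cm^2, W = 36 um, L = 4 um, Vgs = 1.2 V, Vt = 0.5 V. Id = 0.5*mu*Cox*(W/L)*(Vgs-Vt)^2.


Step 1: Overdrive voltage Vov = Vgs - Vt = 1.2 - 0.5 = 0.7 V
Step 2: W/L = 36/4 = 9
Step 3: Id = 0.5 * 486 * 2.550e-07 * 9 * 0.7^2
Step 4: Id = 2.73e-04 A

2.73e-04


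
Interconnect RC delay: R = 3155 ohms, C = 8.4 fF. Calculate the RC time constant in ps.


Step 1: tau = R * C
Step 2: tau = 3155 * 8.4 fF = 3155 * 8.4e-15 F
Step 3: tau = 2.6502e-11 s = 26.502 ps

26.502


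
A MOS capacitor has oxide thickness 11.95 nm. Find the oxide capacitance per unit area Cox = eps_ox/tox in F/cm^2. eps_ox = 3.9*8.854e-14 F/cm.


Step 1: eps_ox = 3.9 * 8.854e-14 = 3.45306e-13 F/cm
Step 2: tox in cm = 11.95 nm * 1e-7 = 1.1950e-06 cm
Step 3: Cox = 3.45306e-13 / 1.1950e-06 = 2.89e-07 F/cm^2

2.89e-07


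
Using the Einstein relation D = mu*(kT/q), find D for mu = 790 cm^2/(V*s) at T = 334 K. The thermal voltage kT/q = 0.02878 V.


Step 1: D = mu * (kT/q)
Step 2: D = 790 * 0.02878
Step 3: D = 22.74 cm^2/s

22.74


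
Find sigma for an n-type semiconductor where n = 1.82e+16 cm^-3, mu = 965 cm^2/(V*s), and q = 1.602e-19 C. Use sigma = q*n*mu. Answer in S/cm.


Step 1: sigma = q * n * mu
Step 2: sigma = 1.602e-19 * 1.82e+16 * 965
Step 3: sigma = 2.814e+00 S/cm

2.814e+00


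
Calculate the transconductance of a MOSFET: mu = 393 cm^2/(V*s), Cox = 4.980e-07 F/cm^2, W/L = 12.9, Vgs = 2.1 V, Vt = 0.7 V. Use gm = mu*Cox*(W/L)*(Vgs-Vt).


Step 1: Vov = Vgs - Vt = 2.1 - 0.7 = 1.4 V
Step 2: gm = mu * Cox * (W/L) * Vov
Step 3: gm = 393 * 4.980e-07 * 12.9 * 1.4 = 3.53e-03 S

3.53e-03


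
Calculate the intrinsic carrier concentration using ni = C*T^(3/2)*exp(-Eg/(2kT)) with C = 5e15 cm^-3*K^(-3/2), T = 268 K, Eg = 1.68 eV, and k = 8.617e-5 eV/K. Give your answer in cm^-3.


Step 1: Compute kT = 8.617e-5 * 268 = 0.02309356 eV
Step 2: Exponent = -Eg/(2kT) = -1.68/(2*0.02309356) = -36.37378
Step 3: T^(3/2) = 268^1.5 = 4387.35
Step 4: ni = 5e15 * 4387.35 * exp(-36.37378) = 3.50e+03 cm^-3

3.50e+03


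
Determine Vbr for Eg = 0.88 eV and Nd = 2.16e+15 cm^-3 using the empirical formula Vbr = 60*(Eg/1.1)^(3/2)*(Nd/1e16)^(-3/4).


Step 1: Eg/1.1 = 0.88/1.1 = 0.800000
Step 2: (Eg/1.1)^1.5 = 0.800000^1.5 = 0.715542
Step 3: (Nd/1e16)^(-0.75) = (0.216)^(-0.75) = 3.156165
Step 4: Vbr = 60 * 0.715542 * 3.156165 = 135.5 V

135.5


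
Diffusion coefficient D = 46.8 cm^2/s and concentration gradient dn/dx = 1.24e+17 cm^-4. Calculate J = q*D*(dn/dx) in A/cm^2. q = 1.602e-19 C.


Step 1: J = q * D * (dn/dx)
Step 2: J = 1.602e-19 * 46.8 * 1.24e+17
Step 3: J = 9.30e-01 A/cm^2

9.30e-01


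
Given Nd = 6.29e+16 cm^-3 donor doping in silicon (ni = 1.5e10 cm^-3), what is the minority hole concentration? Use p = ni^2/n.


Step 1: Since Nd >> ni, n ≈ Nd = 6.29e+16 cm^-3
Step 2: p = ni^2 / n = (1.5e10)^2 / 6.29e+16
Step 3: p = 2.25e20 / 6.29e+16 = 3.58e+03 cm^-3

3.58e+03


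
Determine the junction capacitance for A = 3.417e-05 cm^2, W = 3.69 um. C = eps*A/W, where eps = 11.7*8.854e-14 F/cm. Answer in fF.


Step 1: eps_Si = 11.7 * 8.854e-14 = 1.035918e-12 F/cm
Step 2: W in cm = 3.69 * 1e-4 = 3.69e-04 cm
Step 3: C = 1.035918e-12 * 3.417e-05 / 3.69e-04 = 9.592769e-14 F
Step 4: C = 95.93 fF

95.93


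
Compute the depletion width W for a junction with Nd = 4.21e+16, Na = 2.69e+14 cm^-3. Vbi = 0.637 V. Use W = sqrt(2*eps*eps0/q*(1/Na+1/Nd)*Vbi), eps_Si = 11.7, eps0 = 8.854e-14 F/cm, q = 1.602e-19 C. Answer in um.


Step 1: 1/Na + 1/Nd = 1/2.69e+14 + 1/4.21e+16 = 3.74123e-15
Step 2: 2*eps*eps0/q = 2*11.7*8.854e-14/1.602e-19 = 1.293281e+07
Step 3: W^2 = 1.293281e+07 * 3.74123e-15 * 0.637 = 3.08210e-08
Step 4: W = sqrt(3.08210e-08) = 1.756e-04 cm = 1.756 um

1.756


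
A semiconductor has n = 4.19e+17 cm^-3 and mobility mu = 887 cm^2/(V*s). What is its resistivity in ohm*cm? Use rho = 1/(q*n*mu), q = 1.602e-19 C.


Step 1: sigma = q * n * mu = 1.602e-19 * 4.19e+17 * 887 = 5.95388e+01 S/cm
Step 2: rho = 1 / sigma = 1 / 5.95388e+01 = 0.0168 ohm*cm

0.0168


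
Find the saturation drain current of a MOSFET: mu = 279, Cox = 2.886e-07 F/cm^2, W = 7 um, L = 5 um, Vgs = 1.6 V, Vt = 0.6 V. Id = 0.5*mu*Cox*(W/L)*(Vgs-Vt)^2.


Step 1: Overdrive voltage Vov = Vgs - Vt = 1.6 - 0.6 = 1.0 V
Step 2: W/L = 7/5 = 1.4
Step 3: Id = 0.5 * 279 * 2.886e-07 * 1.4 * 1.0^2
Step 4: Id = 5.64e-05 A

5.64e-05


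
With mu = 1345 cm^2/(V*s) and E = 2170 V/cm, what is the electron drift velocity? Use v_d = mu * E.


Step 1: v_d = mu * E
Step 2: v_d = 1345 * 2170 = 2918650
Step 3: v_d = 2.92e+06 cm/s

2.92e+06


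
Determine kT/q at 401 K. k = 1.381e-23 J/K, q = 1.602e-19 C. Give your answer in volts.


Step 1: kT = 1.381e-23 * 401 = 5.53781e-21 J
Step 2: Vt = kT/q = 5.53781e-21 / 1.602e-19
Step 3: Vt = 0.03457 V

0.03457


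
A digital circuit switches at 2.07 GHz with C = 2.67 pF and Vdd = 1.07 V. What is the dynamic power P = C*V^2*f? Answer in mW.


Step 1: V^2 = 1.07^2 = 1.1449 V^2
Step 2: P = C*V^2*f = 2.67e-12 F * 1.1449 * 2.07e9 Hz
Step 3: P = 6.32774781e-03 W
Step 4: P = 6.328 mW

6.328


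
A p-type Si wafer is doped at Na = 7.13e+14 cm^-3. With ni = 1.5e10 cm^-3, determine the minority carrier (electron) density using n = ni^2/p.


Step 1: Majority hole concentration p ≈ Na = 7.13e+14 cm^-3
Step 2: n = ni^2 / Na = (1.5e10)^2 / 7.13e+14
Step 3: n = 3.16e+05 cm^-3

3.16e+05


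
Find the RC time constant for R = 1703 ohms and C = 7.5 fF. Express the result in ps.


Step 1: tau = R * C
Step 2: tau = 1703 * 7.5 fF = 1703 * 7.5e-15 F
Step 3: tau = 1.27725e-11 s = 12.7725 ps

12.7725


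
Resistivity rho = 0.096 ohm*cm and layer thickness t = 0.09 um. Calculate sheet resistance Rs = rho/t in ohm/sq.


Step 1: Convert thickness to cm: t = 0.09 um = 9.0000e-06 cm
Step 2: Rs = rho / t = 0.096 / 9.0000e-06
Step 3: Rs = 10666.7 ohm/sq

10666.7


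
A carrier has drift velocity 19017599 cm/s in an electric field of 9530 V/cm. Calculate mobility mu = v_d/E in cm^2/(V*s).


Step 1: mu = v_d / E
Step 2: mu = 19017599 / 9530
Step 3: mu = 1995.55 cm^2/(V*s)

1995.55


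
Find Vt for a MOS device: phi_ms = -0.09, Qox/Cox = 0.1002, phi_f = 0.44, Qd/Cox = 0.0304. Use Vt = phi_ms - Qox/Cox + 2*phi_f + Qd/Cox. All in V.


Step 1: Vt = phi_ms - Qox/Cox + 2*phi_f + Qd/Cox
Step 2: Vt = -0.09 - 0.1002 + 2*0.44 + 0.0304
Step 3: Vt = -0.09 - 0.1002 + 0.88 + 0.0304
Step 4: Vt = 0.7202 V

0.7202


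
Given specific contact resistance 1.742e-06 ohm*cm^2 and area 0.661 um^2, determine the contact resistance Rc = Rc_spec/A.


Step 1: Convert area to cm^2: 0.661 um^2 = 6.6100e-09 cm^2
Step 2: Rc = Rc_spec / A = 1.742e-06 / 6.6100e-09
Step 3: Rc = 2.64e+02 ohms

2.64e+02


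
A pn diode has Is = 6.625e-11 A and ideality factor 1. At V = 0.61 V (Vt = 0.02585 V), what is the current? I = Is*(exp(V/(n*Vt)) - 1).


Step 1: V/(n*Vt) = 0.61/(1*0.02585) = 23.5977
Step 2: exp(23.5977) = 1.7715e+10
Step 3: I = 6.625e-11 * (1.7715e+10 - 1) = 1.17e+00 A

1.17e+00


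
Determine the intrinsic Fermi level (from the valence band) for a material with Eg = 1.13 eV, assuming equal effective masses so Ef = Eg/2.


Step 1: For an intrinsic semiconductor, the Fermi level sits at midgap.
Step 2: Ef = Eg / 2 = 1.13 / 2 = 0.565 eV

0.565


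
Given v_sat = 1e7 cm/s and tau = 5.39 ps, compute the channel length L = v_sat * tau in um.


Step 1: tau in seconds = 5.39 ps * 1e-12 = 5.3900e-12 s
Step 2: L = v_sat * tau = 1e7 * 5.3900e-12 = 5.3900e-05 cm
Step 3: L in um = 5.3900e-05 * 1e4 = 0.539 um

0.539


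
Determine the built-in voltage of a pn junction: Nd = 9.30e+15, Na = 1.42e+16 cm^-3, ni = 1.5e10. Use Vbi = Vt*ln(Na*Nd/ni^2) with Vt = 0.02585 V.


Step 1: Compute Na*Nd/ni^2 = 1.42e+16 * 9.30e+15 / (1.5e10)^2 = 5.8693e+11
Step 2: ln(5.8693e+11) = 27.0982
Step 3: Vbi = 0.02585 * 27.0982 = 0.7 V

0.7


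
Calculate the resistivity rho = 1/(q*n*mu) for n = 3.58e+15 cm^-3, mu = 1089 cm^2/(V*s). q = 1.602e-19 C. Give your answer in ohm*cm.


Step 1: sigma = q * n * mu = 1.602e-19 * 3.58e+15 * 1089 = 6.24559e-01 S/cm
Step 2: rho = 1 / sigma = 1 / 6.24559e-01 = 1.601 ohm*cm

1.601


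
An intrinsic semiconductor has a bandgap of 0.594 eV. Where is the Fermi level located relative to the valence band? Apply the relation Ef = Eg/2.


Step 1: For an intrinsic semiconductor, the Fermi level sits at midgap.
Step 2: Ef = Eg / 2 = 0.594 / 2 = 0.297 eV

0.297


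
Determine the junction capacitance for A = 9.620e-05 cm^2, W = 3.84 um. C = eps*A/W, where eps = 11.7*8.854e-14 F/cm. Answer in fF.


Step 1: eps_Si = 11.7 * 8.854e-14 = 1.035918e-12 F/cm
Step 2: W in cm = 3.84 * 1e-4 = 3.84e-04 cm
Step 3: C = 1.035918e-12 * 9.620e-05 / 3.84e-04 = 2.595190e-13 F
Step 4: C = 259.52 fF

259.52


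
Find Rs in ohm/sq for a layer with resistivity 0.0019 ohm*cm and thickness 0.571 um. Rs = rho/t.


Step 1: Convert thickness to cm: t = 0.571 um = 5.7100e-05 cm
Step 2: Rs = rho / t = 0.0019 / 5.7100e-05
Step 3: Rs = 33.3 ohm/sq

33.3


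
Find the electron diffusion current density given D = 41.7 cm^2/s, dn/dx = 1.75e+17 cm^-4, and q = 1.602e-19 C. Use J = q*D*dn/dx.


Step 1: J = q * D * (dn/dx)
Step 2: J = 1.602e-19 * 41.7 * 1.75e+17
Step 3: J = 1.17e+00 A/cm^2

1.17e+00


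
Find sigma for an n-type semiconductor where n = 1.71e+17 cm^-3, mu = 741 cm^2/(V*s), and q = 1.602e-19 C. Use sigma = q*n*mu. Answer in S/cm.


Step 1: sigma = q * n * mu
Step 2: sigma = 1.602e-19 * 1.71e+17 * 741
Step 3: sigma = 2.030e+01 S/cm

2.030e+01


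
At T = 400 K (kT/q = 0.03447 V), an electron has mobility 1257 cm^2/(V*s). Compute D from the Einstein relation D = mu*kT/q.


Step 1: D = mu * (kT/q)
Step 2: D = 1257 * 0.03447
Step 3: D = 43.33 cm^2/s

43.33


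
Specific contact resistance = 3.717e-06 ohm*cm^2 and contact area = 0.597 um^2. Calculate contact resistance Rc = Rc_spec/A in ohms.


Step 1: Convert area to cm^2: 0.597 um^2 = 5.9700e-09 cm^2
Step 2: Rc = Rc_spec / A = 3.717e-06 / 5.9700e-09
Step 3: Rc = 6.23e+02 ohms

6.23e+02


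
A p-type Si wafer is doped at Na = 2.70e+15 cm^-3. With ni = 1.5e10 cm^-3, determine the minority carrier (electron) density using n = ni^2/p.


Step 1: Majority hole concentration p ≈ Na = 2.70e+15 cm^-3
Step 2: n = ni^2 / Na = (1.5e10)^2 / 2.70e+15
Step 3: n = 8.33e+04 cm^-3

8.33e+04


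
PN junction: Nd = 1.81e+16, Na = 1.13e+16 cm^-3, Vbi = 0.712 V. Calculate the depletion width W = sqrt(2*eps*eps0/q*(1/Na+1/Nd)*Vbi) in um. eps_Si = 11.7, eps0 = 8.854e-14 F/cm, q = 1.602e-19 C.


Step 1: 1/Na + 1/Nd = 1/1.13e+16 + 1/1.81e+16 = 1.43744e-16
Step 2: 2*eps*eps0/q = 2*11.7*8.854e-14/1.602e-19 = 1.293281e+07
Step 3: W^2 = 1.293281e+07 * 1.43744e-16 * 0.712 = 1.32362e-09
Step 4: W = sqrt(1.32362e-09) = 3.638e-05 cm = 0.3638 um

0.3638


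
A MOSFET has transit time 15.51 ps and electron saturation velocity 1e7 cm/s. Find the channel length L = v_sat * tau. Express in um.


Step 1: tau in seconds = 15.51 ps * 1e-12 = 1.5510e-11 s
Step 2: L = v_sat * tau = 1e7 * 1.5510e-11 = 1.5510e-04 cm
Step 3: L in um = 1.5510e-04 * 1e4 = 1.551 um

1.551


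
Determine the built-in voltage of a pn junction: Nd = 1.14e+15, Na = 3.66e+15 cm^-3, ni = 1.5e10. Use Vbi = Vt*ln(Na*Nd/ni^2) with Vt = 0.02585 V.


Step 1: Compute Na*Nd/ni^2 = 3.66e+15 * 1.14e+15 / (1.5e10)^2 = 1.8544e+10
Step 2: ln(1.8544e+10) = 23.6434
Step 3: Vbi = 0.02585 * 23.6434 = 0.611 V

0.611


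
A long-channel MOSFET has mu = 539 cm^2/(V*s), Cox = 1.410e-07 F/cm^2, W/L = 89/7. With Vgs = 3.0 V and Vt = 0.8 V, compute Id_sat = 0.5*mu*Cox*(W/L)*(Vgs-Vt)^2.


Step 1: Overdrive voltage Vov = Vgs - Vt = 3.0 - 0.8 = 2.2 V
Step 2: W/L = 89/7 = 12.7143
Step 3: Id = 0.5 * 539 * 1.410e-07 * 12.7143 * 2.2^2
Step 4: Id = 2.34e-03 A

2.34e-03


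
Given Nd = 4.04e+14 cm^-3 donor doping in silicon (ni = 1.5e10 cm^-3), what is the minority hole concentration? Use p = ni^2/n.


Step 1: Since Nd >> ni, n ≈ Nd = 4.04e+14 cm^-3
Step 2: p = ni^2 / n = (1.5e10)^2 / 4.04e+14
Step 3: p = 2.25e20 / 4.04e+14 = 5.57e+05 cm^-3

5.57e+05


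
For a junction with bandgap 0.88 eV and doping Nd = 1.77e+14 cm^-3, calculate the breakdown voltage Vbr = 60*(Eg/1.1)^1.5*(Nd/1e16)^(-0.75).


Step 1: Eg/1.1 = 0.88/1.1 = 0.800000
Step 2: (Eg/1.1)^1.5 = 0.800000^1.5 = 0.715542
Step 3: (Nd/1e16)^(-0.75) = (0.0177)^(-0.75) = 20.607250
Step 4: Vbr = 60 * 0.715542 * 20.607250 = 884.7 V

884.7


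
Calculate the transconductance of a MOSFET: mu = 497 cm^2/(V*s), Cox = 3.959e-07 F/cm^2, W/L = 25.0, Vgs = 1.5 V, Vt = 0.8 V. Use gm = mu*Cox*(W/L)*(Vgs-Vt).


Step 1: Vov = Vgs - Vt = 1.5 - 0.8 = 0.7 V
Step 2: gm = mu * Cox * (W/L) * Vov
Step 3: gm = 497 * 3.959e-07 * 25.0 * 0.7 = 3.44e-03 S

3.44e-03


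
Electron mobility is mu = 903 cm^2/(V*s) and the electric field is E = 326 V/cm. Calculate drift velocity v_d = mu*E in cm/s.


Step 1: v_d = mu * E
Step 2: v_d = 903 * 326 = 294378
Step 3: v_d = 2.94e+05 cm/s

2.94e+05


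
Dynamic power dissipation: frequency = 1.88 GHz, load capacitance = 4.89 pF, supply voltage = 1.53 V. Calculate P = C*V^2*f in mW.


Step 1: V^2 = 1.53^2 = 2.3409 V^2
Step 2: P = C*V^2*f = 4.89e-12 F * 2.3409 * 1.88e9 Hz
Step 3: P = 2.152036188e-02 W
Step 4: P = 21.52 mW

21.52


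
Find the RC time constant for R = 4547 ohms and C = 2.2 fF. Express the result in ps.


Step 1: tau = R * C
Step 2: tau = 4547 * 2.2 fF = 4547 * 2.2e-15 F
Step 3: tau = 1.00034e-11 s = 10.0034 ps

10.0034


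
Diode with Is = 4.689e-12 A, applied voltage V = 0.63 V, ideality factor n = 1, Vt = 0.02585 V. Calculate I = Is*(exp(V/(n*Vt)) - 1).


Step 1: V/(n*Vt) = 0.63/(1*0.02585) = 24.3714
Step 2: exp(24.3714) = 3.8403e+10
Step 3: I = 4.689e-12 * (3.8403e+10 - 1) = 1.80e-01 A

1.80e-01


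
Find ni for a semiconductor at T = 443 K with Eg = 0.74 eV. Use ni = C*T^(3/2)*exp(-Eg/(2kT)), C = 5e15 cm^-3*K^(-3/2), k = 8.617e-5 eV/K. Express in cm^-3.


Step 1: Compute kT = 8.617e-5 * 443 = 0.03817331 eV
Step 2: Exponent = -Eg/(2kT) = -0.74/(2*0.03817331) = -9.69264
Step 3: T^(3/2) = 443^1.5 = 9324.07
Step 4: ni = 5e15 * 9324.07 * exp(-9.69264) = 2.88e+15 cm^-3

2.88e+15


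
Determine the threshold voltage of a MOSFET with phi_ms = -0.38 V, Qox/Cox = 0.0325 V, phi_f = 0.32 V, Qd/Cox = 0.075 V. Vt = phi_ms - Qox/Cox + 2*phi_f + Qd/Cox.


Step 1: Vt = phi_ms - Qox/Cox + 2*phi_f + Qd/Cox
Step 2: Vt = -0.38 - 0.0325 + 2*0.32 + 0.075
Step 3: Vt = -0.38 - 0.0325 + 0.64 + 0.075
Step 4: Vt = 0.3025 V

0.3025
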